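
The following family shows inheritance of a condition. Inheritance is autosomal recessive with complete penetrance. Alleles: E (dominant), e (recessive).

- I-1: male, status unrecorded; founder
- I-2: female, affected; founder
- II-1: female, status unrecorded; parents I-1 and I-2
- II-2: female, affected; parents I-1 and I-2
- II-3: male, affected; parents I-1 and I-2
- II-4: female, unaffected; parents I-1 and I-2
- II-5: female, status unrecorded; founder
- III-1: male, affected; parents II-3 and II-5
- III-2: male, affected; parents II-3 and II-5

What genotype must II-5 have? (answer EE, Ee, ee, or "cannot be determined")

cannot be determined

II-5's phenotype is unrecorded, and no parent or child forces a single allele at both positions; consistent genotype assignments exist with II-5 as Ee or ee.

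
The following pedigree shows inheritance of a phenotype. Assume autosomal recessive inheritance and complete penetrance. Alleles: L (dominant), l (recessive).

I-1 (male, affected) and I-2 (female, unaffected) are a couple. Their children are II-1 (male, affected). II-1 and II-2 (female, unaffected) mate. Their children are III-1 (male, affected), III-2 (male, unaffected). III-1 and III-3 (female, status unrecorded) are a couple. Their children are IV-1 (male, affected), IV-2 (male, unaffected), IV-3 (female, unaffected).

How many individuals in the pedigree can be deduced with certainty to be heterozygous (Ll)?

Obligate heterozygotes: I-2 is unaffected so carries L and passed l to II-1 (ll), so I-2 is Ll; II-2 is unaffected so carries L and passed l to III-1 (ll), so II-2 is Ll; III-2 is unaffected so carries L and received l from II-1 (ll), so III-2 is Ll; III-3 passed L to IV-2 (Ll, whose l came from III-1) and passed l to IV-1 (ll), so III-3 is Ll; IV-2 is unaffected so carries L and received l from III-1 (ll), so IV-2 is Ll; IV-3 is unaffected so carries L and received l from III-1 (ll), so IV-3 is Ll.
Every other individual is either homozygous by phenotype or has at least one consistent homozygous assignment, so the count is 6.

6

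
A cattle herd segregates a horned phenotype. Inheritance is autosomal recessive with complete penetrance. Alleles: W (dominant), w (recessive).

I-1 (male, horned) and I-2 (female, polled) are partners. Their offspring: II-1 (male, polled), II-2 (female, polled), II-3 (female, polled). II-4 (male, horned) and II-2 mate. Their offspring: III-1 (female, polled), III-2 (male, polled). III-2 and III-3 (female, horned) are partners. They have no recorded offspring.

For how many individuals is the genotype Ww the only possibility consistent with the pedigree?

5

Obligate heterozygotes: II-1 is polled so carries W and received w from I-1 (ww), so II-1 is Ww; II-2 is polled so carries W and received w from I-1 (ww), so II-2 is Ww; II-3 is polled so carries W and received w from I-1 (ww), so II-3 is Ww; III-1 is polled so carries W and received w from II-4 (ww), so III-1 is Ww; III-2 is polled so carries W and received w from II-4 (ww), so III-2 is Ww.
Every other individual is either homozygous by phenotype or has at least one consistent homozygous assignment, so the count is 5.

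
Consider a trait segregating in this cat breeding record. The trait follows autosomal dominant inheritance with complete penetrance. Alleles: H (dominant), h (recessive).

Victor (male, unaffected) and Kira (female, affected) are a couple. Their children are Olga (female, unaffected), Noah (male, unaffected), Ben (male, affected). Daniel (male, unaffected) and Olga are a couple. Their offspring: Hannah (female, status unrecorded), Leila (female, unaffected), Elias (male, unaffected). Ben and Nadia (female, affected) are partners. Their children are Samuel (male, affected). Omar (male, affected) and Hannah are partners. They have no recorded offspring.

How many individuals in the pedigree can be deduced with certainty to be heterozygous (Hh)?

Obligate heterozygotes: Kira is affected so carries H and passed h to Olga (hh), so Kira is Hh; Ben is affected so carries H and received h from Victor (hh), so Ben is Hh.
Every other individual is either homozygous by phenotype or has at least one consistent homozygous assignment, so the count is 2.

2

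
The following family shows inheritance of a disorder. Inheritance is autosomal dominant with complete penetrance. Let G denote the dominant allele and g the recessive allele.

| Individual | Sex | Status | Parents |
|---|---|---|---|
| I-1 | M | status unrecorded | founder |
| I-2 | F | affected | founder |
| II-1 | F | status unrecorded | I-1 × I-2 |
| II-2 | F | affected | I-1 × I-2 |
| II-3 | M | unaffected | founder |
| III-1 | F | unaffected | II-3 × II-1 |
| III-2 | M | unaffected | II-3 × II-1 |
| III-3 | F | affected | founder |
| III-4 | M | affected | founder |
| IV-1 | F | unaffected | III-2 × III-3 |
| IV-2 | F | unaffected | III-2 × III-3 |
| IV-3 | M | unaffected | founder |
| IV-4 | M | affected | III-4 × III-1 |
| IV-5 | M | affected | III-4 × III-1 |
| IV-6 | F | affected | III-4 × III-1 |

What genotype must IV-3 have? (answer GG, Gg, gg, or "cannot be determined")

IV-3 is unaffected, so IV-3 is gg.

gg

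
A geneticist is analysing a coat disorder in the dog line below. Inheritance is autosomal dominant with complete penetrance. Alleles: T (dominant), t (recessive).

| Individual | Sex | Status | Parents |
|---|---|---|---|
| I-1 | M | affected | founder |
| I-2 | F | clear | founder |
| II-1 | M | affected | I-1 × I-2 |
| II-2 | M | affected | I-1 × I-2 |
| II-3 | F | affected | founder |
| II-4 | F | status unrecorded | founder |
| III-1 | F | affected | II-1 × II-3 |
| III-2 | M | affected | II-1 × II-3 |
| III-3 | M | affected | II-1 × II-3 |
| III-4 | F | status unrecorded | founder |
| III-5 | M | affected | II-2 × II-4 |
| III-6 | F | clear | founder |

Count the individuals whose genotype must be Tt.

Obligate heterozygotes: II-1 is affected so carries T and received t from I-2 (tt), so II-1 is Tt; II-2 is affected so carries T and received t from I-2 (tt), so II-2 is Tt.
Every other individual is either homozygous by phenotype or has at least one consistent homozygous assignment, so the count is 2.

2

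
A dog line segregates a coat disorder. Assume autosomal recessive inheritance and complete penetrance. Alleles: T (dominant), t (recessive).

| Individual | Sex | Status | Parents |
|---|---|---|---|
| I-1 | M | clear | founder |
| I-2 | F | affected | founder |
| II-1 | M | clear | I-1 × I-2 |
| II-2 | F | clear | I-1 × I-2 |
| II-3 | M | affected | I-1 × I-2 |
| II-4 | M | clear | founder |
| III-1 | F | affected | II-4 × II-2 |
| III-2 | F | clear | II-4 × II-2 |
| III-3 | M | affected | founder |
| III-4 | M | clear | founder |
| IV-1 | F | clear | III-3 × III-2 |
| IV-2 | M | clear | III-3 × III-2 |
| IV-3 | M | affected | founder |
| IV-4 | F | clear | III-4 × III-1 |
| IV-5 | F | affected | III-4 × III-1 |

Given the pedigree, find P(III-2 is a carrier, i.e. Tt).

II-4 is clear so carries T and passed t to III-1 (tt), so II-4 is Tt.
II-2 is clear so carries T and received t from I-2 (tt), so II-2 is Tt.
Their cross gives offspring ratios 1/4 TT : 1/2 Tt : 1/4 tt. Conditioning on III-2 being clear, P(Tt) = 1/2 / 3/4 = 2/3 before taking III-2's own offspring into account.
III-3 is affected, so III-3 is tt.
Now use III-2's offspring. Probability of each recorded status — clear daughter IV-1: 1/2 if III-2 is Tt, 1 if TT; clear son IV-2: 1/2 if III-2 is Tt, 1 if TT.
Bayes: P(Tt) = 2/3·1/4 / (2/3·1/4 + 1/3·1) = 1/3.

1/3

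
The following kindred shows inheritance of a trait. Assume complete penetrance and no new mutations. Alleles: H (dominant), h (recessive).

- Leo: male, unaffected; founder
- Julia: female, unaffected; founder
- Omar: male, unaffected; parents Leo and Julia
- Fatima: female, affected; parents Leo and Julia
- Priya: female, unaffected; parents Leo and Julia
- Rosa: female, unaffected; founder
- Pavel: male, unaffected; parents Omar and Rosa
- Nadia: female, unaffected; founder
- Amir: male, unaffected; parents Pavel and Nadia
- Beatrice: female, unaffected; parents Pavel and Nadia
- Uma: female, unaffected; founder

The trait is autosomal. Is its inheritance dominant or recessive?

Leo and Julia are both unaffected yet have an affected child Fatima. Under dominance, an affected child requires at least one affected parent, so the trait cannot be dominant.

recessive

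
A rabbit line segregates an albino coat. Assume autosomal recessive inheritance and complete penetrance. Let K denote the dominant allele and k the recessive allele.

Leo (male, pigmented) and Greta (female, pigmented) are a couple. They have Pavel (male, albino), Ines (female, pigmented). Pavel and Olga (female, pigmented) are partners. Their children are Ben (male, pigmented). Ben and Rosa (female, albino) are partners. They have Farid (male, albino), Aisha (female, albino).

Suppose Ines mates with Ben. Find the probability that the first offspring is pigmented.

Leo is pigmented so carries K and passed k to Pavel (kk), so Leo is Kk.
Greta is pigmented so carries K and passed k to Pavel (kk), so Greta is Kk.
Ines is a pigmented offspring of Leo (Kk) × Greta (Kk), whose cross gives 1/4 KK : 1/2 Kk : 1/4 kk; conditioning on being pigmented, Ines is KK with probability 1/3, Kk with probability 2/3.
Ben is pigmented so carries K and received k from Pavel (kk), so Ben is Kk.
Summing over parental genotype combinations, P(offspring is pigmented) = 1/3·1 + 2/3·3/4 = 5/6.

5/6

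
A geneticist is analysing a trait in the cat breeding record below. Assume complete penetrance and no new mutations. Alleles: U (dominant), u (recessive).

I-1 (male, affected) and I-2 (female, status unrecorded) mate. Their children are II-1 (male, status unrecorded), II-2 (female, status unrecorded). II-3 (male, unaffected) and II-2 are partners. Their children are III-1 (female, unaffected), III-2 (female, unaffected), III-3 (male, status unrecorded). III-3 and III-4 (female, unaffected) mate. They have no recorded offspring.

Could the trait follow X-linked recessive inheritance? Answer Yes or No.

Yes

A consistent assignment under X-linked recessive exists: I-1 X^u Y, I-2 X^U X^U, II-1 X^U Y, II-2 X^U X^u, II-3 X^U Y, III-1 X^U X^U, III-2 X^U X^U, III-3 X^U Y, III-4 X^U X^U.
In this assignment every recorded phenotype matches its genotype and every non-founder's genotype is obtainable from its parents' genotypes, so the pedigree is consistent.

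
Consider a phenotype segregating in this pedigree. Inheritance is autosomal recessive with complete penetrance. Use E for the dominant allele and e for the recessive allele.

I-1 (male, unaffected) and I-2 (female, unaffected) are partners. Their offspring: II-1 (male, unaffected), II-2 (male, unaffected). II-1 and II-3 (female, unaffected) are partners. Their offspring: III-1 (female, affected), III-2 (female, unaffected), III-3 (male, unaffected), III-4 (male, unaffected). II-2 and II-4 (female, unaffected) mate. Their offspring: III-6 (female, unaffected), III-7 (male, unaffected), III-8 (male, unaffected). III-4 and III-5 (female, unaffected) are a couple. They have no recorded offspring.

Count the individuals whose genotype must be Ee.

2

Obligate heterozygotes: II-1 is unaffected so carries E and passed e to III-1 (ee), so II-1 is Ee; II-3 is unaffected so carries E and passed e to III-1 (ee), so II-3 is Ee.
Every other individual is either homozygous by phenotype or has at least one consistent homozygous assignment, so the count is 2.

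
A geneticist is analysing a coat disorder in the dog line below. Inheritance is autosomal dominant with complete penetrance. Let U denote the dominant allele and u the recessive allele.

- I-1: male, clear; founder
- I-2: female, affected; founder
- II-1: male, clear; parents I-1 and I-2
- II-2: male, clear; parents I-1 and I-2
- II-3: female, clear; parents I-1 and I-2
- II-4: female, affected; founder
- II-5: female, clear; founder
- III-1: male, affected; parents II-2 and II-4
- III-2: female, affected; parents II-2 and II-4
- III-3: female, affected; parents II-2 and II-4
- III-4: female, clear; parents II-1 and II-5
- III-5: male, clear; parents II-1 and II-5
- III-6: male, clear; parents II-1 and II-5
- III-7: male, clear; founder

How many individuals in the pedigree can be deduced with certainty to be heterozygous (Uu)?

4

Obligate heterozygotes: I-2 is affected so carries U and passed u to II-1 (uu), so I-2 is Uu; III-1 is affected so carries U and received u from II-2 (uu), so III-1 is Uu; III-2 is affected so carries U and received u from II-2 (uu), so III-2 is Uu; III-3 is affected so carries U and received u from II-2 (uu), so III-3 is Uu.
Every other individual is either homozygous by phenotype or has at least one consistent homozygous assignment, so the count is 4.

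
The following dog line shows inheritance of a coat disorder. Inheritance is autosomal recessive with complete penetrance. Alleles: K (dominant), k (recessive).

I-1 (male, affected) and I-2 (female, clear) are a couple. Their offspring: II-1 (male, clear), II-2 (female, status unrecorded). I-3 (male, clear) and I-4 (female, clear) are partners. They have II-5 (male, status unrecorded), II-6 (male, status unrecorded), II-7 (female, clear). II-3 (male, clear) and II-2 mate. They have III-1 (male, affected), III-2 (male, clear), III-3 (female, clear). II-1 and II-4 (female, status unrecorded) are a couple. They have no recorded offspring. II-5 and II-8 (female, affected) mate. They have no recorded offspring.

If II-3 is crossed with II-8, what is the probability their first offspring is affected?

II-3 is clear so carries K and passed k to III-1 (kk), so II-3 is Kk.
II-8 is affected, so II-8 is kk.
The cross gives 1/2 Kk : 1/2 kk, so P(offspring is affected) = 1/2.

1/2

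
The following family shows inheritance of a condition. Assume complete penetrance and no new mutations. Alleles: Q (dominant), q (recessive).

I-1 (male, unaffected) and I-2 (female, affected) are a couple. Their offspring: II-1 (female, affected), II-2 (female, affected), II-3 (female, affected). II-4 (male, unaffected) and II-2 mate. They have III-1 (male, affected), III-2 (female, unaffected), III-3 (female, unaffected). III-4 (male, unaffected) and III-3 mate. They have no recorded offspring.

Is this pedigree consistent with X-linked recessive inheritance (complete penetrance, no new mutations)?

No

Under X-linked recessive, II-1 (affected, female) cannot arise from I-1 (unaffected) × I-2 (affected).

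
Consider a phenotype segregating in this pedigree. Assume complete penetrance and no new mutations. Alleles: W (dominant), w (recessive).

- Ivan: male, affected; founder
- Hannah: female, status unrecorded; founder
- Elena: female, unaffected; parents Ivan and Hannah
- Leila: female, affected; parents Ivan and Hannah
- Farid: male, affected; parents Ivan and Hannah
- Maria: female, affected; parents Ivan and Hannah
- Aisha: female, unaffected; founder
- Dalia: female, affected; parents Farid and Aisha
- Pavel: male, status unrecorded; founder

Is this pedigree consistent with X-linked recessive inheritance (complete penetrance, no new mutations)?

A consistent assignment under X-linked recessive exists: Ivan X^w Y, Hannah X^W X^w, Elena X^W X^w, Leila X^w X^w, Farid X^w Y, Maria X^w X^w, Aisha X^W X^w, Dalia X^w X^w, Pavel X^W Y.
In this assignment every recorded phenotype matches its genotype and every non-founder's genotype is obtainable from its parents' genotypes, so the pedigree is consistent.

Yes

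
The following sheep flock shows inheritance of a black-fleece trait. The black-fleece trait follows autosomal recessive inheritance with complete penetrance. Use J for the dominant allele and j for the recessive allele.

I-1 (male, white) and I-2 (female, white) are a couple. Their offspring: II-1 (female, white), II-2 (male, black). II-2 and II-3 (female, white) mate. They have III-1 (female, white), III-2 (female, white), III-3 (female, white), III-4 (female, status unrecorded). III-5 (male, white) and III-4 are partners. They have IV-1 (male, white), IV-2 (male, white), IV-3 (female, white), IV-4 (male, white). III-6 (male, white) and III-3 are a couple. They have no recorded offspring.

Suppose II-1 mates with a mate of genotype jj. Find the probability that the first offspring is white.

2/3

I-1 is white so carries J and passed j to II-2 (jj), so I-1 is Jj.
I-2 is white so carries J and passed j to II-2 (jj), so I-2 is Jj.
II-1 is a white offspring of I-1 (Jj) × I-2 (Jj), whose cross gives 1/4 JJ : 1/2 Jj : 1/4 jj; conditioning on being white, II-1 is JJ with probability 1/3, Jj with probability 2/3.
Summing over parental genotype combinations, P(offspring is white) = 1/3·1 + 2/3·1/2 = 2/3.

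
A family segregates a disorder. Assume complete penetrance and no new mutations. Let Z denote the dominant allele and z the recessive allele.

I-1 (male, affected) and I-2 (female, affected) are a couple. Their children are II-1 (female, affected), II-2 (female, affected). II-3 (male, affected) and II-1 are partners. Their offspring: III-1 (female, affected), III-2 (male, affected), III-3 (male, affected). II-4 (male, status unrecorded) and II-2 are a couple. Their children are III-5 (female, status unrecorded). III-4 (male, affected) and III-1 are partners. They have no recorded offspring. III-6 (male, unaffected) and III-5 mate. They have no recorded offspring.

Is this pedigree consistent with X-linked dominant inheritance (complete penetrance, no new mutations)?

Yes

A consistent assignment under X-linked dominant exists: I-1 X^Z Y, I-2 X^Z X^Z, II-1 X^Z X^Z, II-2 X^Z X^Z, II-3 X^Z Y, II-4 X^Z Y, III-1 X^Z X^Z, III-2 X^Z Y, III-3 X^Z Y, III-4 X^Z Y, III-5 X^Z X^Z, III-6 X^z Y.
In this assignment every recorded phenotype matches its genotype and every non-founder's genotype is obtainable from its parents' genotypes, so the pedigree is consistent.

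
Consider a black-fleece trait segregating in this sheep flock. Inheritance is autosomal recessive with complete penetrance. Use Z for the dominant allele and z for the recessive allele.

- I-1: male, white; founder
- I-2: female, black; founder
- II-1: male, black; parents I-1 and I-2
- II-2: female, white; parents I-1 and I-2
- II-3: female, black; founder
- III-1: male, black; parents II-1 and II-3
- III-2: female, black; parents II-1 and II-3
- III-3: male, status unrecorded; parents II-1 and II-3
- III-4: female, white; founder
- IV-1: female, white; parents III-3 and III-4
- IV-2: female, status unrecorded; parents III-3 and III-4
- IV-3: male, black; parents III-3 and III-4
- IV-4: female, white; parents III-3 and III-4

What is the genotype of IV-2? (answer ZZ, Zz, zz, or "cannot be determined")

cannot be determined

IV-2's phenotype is unrecorded, and no parent or child forces a single allele at both positions; consistent genotype assignments exist with IV-2 as Zz or zz.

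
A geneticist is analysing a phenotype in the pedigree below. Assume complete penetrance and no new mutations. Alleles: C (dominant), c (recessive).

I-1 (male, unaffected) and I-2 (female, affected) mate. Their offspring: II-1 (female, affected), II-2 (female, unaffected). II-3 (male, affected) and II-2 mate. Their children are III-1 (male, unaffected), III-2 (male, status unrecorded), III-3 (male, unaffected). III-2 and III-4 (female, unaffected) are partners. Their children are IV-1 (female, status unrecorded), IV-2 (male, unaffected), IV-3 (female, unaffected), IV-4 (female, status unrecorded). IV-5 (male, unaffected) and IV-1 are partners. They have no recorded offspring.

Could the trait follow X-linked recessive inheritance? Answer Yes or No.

No

Under X-linked recessive, II-1 (affected, female) cannot arise from I-1 (unaffected) × I-2 (affected).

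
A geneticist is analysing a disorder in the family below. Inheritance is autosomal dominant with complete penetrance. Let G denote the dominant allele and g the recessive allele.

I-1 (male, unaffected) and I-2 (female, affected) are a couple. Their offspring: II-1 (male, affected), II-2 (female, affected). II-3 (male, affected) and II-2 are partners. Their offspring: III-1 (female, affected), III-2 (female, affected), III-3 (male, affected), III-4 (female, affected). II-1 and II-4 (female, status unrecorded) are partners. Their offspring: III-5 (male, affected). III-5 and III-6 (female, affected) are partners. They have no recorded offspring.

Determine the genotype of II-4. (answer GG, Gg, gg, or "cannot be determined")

II-4's phenotype is unrecorded, and no parent or child forces a single allele at both positions; consistent genotype assignments exist with II-4 as GG or Gg or gg.

cannot be determined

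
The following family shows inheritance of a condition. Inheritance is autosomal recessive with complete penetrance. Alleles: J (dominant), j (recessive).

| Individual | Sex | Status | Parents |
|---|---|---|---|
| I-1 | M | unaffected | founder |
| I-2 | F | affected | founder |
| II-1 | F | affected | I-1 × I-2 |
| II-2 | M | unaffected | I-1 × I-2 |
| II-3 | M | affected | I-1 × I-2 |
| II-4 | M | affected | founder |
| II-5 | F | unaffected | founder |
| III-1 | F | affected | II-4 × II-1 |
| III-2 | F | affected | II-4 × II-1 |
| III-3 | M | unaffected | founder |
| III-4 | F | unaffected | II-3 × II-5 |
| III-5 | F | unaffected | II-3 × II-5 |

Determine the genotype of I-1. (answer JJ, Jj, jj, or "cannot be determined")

Jj

From phenotype alone, I-1 is JJ or Jj.
I-1 is unaffected so carries J and passed j to II-1 (jj), so I-1 is Jj.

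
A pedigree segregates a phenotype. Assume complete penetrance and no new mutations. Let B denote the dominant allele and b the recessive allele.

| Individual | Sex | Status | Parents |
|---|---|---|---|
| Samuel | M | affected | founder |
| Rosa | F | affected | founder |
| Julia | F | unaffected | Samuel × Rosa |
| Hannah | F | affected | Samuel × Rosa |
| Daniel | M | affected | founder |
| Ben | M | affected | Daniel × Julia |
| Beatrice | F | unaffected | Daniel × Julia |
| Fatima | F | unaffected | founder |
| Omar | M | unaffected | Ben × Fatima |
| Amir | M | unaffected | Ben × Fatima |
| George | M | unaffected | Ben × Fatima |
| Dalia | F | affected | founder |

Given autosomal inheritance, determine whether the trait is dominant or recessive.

Samuel and Rosa are both affected yet have an unaffected child Julia. Under a recessive model two affected parents are homozygous and every child would be affected, so the trait cannot be recessive.

dominant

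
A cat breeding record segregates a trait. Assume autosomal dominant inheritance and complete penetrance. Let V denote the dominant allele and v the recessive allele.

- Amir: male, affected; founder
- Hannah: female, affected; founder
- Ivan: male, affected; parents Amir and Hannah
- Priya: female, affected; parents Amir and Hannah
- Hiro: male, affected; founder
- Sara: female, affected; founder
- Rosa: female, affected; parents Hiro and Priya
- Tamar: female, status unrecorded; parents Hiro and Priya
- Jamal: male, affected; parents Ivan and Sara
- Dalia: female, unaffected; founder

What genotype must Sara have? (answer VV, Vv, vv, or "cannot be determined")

cannot be determined

Sara's phenotype allows VV or Vv, and no parent or child forces a single allele at both positions; consistent genotype assignments exist with Sara as VV or Vv.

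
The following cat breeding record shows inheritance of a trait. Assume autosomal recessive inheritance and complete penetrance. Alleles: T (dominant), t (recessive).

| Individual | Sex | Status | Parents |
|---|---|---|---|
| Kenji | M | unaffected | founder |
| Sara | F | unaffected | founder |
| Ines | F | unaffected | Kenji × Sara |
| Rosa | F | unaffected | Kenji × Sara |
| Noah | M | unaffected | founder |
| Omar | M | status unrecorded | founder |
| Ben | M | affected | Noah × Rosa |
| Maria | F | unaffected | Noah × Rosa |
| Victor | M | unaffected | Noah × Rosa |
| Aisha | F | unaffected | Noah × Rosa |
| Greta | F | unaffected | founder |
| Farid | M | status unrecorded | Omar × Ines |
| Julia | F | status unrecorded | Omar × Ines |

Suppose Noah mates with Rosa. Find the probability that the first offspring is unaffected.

Noah is unaffected so carries T and passed t to Ben (tt), so Noah is Tt.
Rosa is unaffected so carries T and passed t to Ben (tt), so Rosa is Tt.
The cross gives 1/4 TT : 1/2 Tt : 1/4 tt, so P(offspring is unaffected) = 3/4.

3/4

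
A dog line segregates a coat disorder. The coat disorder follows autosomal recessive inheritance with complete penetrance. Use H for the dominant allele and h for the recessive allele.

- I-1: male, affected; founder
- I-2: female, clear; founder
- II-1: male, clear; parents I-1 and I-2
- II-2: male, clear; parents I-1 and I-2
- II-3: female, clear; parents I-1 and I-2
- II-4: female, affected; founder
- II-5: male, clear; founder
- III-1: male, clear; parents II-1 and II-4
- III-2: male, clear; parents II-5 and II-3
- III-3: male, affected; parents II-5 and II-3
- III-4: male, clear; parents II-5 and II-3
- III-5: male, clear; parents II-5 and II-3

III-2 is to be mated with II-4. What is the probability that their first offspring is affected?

1/3

II-5 is clear so carries H and passed h to III-3 (hh), so II-5 is Hh.
II-3 is clear so carries H and received h from I-1 (hh), so II-3 is Hh.
III-2 is a clear offspring of II-5 (Hh) × II-3 (Hh), whose cross gives 1/4 HH : 1/2 Hh : 1/4 hh; conditioning on being clear, III-2 is HH with probability 1/3, Hh with probability 2/3.
II-4 is affected, so II-4 is hh.
Summing over parental genotype combinations, P(offspring is affected) = 2/3·1/2 = 1/3.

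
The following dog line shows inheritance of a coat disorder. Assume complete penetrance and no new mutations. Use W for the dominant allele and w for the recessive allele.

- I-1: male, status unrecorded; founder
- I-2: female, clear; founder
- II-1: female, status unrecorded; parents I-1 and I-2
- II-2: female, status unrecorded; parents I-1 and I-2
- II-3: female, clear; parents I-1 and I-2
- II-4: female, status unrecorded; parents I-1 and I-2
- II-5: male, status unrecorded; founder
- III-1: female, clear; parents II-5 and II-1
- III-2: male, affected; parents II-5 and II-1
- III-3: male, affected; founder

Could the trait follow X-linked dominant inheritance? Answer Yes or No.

No

No assignment of genotypes under X-linked dominant satisfies every parent–offspring relationship, so the pedigree is inconsistent.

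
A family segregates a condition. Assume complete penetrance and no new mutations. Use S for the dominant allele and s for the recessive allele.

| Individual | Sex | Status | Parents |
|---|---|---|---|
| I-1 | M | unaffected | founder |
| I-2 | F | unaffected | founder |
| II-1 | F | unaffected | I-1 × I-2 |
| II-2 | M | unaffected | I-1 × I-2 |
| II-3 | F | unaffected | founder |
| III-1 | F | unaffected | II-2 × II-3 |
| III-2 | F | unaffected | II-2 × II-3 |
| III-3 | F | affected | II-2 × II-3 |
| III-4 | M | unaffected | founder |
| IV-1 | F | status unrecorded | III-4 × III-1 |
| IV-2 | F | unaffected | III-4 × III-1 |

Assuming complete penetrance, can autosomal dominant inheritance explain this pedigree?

Under autosomal dominant, III-3 (affected, female) cannot arise from II-2 (unaffected) × II-3 (unaffected).

No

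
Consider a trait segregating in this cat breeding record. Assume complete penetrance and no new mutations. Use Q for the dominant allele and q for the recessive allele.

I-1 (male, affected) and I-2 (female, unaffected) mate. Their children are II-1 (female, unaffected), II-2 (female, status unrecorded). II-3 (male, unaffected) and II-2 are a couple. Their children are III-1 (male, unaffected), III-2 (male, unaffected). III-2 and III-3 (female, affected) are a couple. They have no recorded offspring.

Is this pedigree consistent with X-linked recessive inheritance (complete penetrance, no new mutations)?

Yes

A consistent assignment under X-linked recessive exists: I-1 X^q Y, I-2 X^Q X^Q, II-1 X^Q X^q, II-2 X^Q X^q, II-3 X^Q Y, III-1 X^Q Y, III-2 X^Q Y, III-3 X^q X^q.
In this assignment every recorded phenotype matches its genotype and every non-founder's genotype is obtainable from its parents' genotypes, so the pedigree is consistent.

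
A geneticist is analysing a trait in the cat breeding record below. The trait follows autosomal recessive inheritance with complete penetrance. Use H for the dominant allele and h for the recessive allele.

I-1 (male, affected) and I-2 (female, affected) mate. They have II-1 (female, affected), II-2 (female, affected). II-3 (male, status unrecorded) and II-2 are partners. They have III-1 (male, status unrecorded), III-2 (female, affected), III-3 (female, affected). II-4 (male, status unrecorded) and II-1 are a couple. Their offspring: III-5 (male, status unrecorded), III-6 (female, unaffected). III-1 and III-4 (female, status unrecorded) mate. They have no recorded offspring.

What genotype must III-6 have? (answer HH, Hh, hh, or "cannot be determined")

Hh

From phenotype alone, III-6 is HH or Hh.
III-6 is unaffected so carries H and received h from II-1 (hh), so III-6 is Hh.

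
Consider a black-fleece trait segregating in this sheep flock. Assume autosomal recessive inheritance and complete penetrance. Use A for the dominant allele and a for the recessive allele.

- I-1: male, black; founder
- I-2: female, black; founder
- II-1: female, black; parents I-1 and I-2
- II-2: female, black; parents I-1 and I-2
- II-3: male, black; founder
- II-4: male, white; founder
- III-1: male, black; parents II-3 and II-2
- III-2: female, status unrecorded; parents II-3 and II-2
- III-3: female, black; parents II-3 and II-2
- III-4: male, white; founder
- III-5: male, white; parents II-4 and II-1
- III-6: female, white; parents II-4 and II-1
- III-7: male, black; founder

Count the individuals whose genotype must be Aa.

Obligate heterozygotes: III-5 is white so carries A and received a from II-1 (aa), so III-5 is Aa; III-6 is white so carries A and received a from II-1 (aa), so III-6 is Aa.
Every other individual is either homozygous by phenotype or has at least one consistent homozygous assignment, so the count is 2.

2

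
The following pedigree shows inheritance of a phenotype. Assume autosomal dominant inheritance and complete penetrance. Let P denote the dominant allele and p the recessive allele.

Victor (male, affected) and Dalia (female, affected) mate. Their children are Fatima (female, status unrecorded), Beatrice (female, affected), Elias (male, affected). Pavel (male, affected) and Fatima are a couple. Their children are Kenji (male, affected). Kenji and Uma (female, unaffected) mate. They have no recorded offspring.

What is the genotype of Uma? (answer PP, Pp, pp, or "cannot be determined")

Uma is unaffected, so Uma is pp.

pp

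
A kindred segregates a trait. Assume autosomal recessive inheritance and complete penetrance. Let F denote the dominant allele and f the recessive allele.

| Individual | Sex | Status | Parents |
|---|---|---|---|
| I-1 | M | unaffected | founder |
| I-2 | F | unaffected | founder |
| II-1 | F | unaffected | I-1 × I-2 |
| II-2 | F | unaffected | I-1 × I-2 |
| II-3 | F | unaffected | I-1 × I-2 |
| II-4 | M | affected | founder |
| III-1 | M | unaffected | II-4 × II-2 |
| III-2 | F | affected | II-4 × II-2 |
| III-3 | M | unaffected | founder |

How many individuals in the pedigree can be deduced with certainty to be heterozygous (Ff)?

Obligate heterozygotes: II-2 is unaffected so carries F and passed f to III-2 (ff), so II-2 is Ff; III-1 is unaffected so carries F and received f from II-4 (ff), so III-1 is Ff.
Every other individual is either homozygous by phenotype or has at least one consistent homozygous assignment, so the count is 2.

2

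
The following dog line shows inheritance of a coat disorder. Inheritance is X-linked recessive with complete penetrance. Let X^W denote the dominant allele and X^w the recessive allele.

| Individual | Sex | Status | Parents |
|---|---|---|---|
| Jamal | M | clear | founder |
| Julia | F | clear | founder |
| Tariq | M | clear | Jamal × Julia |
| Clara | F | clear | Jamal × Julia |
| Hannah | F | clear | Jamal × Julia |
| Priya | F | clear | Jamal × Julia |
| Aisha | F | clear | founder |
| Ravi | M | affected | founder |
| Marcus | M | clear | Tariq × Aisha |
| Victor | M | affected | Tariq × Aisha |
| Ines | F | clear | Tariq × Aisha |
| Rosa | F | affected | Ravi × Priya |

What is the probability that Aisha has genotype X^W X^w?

Aisha is clear so carries W and passed w to Victor (X^w Y), so Aisha is X^W X^w, giving P(X^W X^w) = 1.

1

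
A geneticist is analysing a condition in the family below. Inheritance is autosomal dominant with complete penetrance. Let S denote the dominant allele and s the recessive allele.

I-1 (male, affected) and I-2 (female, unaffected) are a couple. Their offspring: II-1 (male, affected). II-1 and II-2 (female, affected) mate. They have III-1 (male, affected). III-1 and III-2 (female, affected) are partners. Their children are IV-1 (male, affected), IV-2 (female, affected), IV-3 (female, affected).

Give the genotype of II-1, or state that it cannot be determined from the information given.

Ss

From phenotype alone, II-1 is SS or Ss.
II-1 is affected so carries S and received s from I-2 (ss), so II-1 is Ss.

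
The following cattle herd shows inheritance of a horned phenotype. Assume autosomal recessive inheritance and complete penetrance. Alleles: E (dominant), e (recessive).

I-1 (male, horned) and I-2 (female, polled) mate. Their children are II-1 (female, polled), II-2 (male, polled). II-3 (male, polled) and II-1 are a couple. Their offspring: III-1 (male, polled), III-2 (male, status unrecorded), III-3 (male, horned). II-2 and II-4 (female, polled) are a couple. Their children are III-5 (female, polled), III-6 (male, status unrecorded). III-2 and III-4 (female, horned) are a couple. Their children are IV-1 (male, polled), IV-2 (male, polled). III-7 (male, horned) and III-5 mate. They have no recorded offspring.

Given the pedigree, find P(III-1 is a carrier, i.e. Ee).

2/3

II-3 is polled so carries E and passed e to III-3 (ee), so II-3 is Ee.
II-1 is polled so carries E and received e from I-1 (ee), so II-1 is Ee.
Their cross gives offspring ratios 1/4 EE : 1/2 Ee : 1/4 ee. Conditioning on III-1 being polled, P(Ee) = 1/2 / 3/4 = 2/3.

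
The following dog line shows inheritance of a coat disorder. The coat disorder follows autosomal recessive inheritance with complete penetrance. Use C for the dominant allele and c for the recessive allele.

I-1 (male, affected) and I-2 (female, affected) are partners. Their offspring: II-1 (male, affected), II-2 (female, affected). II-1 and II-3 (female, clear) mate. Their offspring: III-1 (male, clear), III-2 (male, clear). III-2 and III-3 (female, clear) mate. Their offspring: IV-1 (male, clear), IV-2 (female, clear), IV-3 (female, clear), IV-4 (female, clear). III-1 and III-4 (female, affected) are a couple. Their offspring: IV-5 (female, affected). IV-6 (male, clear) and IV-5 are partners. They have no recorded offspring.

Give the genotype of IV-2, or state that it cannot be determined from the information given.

IV-2's phenotype allows CC or Cc, and no parent or child forces a single allele at both positions; consistent genotype assignments exist with IV-2 as CC or Cc.

cannot be determined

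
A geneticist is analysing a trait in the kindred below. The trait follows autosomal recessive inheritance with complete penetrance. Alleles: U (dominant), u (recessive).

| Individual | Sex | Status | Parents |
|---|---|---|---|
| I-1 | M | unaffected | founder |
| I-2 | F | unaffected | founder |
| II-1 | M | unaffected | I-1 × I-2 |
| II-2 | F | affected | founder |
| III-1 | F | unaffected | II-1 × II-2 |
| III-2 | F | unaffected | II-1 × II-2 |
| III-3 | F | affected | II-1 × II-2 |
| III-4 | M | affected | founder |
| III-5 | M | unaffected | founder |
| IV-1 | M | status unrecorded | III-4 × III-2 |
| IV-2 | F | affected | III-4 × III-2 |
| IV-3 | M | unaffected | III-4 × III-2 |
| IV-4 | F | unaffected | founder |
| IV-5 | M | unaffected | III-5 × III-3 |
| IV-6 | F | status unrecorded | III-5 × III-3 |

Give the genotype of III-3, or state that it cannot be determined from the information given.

III-3 is affected, so III-3 is uu.

uu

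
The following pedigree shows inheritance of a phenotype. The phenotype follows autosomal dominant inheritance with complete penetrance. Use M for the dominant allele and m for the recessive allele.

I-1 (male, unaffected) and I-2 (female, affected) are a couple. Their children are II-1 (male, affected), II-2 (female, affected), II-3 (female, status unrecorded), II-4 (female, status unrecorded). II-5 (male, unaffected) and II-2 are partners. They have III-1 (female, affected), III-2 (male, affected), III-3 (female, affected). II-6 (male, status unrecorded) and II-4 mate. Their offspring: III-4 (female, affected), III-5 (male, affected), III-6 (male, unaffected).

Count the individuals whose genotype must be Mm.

Obligate heterozygotes: II-1 is affected so carries M and received m from I-1 (mm), so II-1 is Mm; II-2 is affected so carries M and received m from I-1 (mm), so II-2 is Mm; III-1 is affected so carries M and received m from II-5 (mm), so III-1 is Mm; III-2 is affected so carries M and received m from II-5 (mm), so III-2 is Mm; III-3 is affected so carries M and received m from II-5 (mm), so III-3 is Mm.
Every other individual is either homozygous by phenotype or has at least one consistent homozygous assignment, so the count is 5.

5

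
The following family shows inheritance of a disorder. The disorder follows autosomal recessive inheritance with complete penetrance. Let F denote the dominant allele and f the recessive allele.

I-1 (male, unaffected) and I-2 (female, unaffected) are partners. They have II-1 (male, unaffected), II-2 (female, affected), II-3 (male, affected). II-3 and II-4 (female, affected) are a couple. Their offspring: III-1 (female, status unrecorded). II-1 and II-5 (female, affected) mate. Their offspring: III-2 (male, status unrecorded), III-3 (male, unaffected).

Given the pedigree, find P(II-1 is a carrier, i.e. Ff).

1/2

I-1 is unaffected so carries F and passed f to II-2 (ff), so I-1 is Ff.
I-2 is unaffected so carries F and passed f to II-2 (ff), so I-2 is Ff.
Their cross gives offspring ratios 1/4 FF : 1/2 Ff : 1/4 ff. Conditioning on II-1 being unaffected, P(Ff) = 1/2 / 3/4 = 2/3 before taking II-1's own offspring into account.
II-5 is affected, so II-5 is ff.
Now use II-1's offspring. Probability of each recorded status — unaffected son III-3: 1/2 if II-1 is Ff, 1 if FF. (III-2: equally likely either way, so uninformative.)
Bayes: P(Ff) = 2/3·1/2 / (2/3·1/2 + 1/3·1) = 1/2.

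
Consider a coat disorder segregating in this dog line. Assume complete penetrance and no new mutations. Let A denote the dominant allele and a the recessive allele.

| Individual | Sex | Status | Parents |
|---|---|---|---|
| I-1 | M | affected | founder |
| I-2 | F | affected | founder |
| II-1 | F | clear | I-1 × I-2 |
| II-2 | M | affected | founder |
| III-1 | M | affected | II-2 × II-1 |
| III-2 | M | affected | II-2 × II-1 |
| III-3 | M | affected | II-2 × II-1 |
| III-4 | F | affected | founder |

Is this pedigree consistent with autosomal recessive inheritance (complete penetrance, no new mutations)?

Under autosomal recessive, II-1 (clear, female) cannot arise from I-1 (affected) × I-2 (affected).

No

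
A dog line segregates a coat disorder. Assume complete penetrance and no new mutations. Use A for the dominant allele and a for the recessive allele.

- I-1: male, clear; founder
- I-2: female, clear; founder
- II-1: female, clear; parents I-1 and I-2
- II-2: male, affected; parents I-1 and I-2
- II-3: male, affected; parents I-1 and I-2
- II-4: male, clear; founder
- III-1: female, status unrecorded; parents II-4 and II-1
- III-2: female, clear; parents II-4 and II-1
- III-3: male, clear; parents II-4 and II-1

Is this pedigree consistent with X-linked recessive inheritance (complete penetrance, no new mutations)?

A consistent assignment under X-linked recessive exists: I-1 X^A Y, I-2 X^A X^a, II-1 X^A X^A, II-2 X^a Y, II-3 X^a Y, II-4 X^A Y, III-1 X^A X^A, III-2 X^A X^A, III-3 X^A Y.
In this assignment every recorded phenotype matches its genotype and every non-founder's genotype is obtainable from its parents' genotypes, so the pedigree is consistent.

Yes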